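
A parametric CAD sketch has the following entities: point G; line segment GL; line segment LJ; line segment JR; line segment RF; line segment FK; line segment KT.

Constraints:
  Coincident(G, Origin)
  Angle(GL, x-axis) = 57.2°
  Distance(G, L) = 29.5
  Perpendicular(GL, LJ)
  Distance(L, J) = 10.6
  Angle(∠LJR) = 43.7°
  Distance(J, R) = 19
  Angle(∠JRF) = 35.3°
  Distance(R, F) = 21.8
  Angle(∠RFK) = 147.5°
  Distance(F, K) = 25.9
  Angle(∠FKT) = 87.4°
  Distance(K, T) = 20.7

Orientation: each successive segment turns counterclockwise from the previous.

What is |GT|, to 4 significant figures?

53.26

G is at the origin; GL runs at 57.2° with length 29.5, so L = (15.98, 24.80). GL ⟂ LJ, so LJ runs at 147.2°; with |LJ| = 10.6, J = (7.070, 30.54). ∠LJR = 43.7° gives JR at -76.50° from the x-axis; with |JR| = 19.0, R = (11.51, 12.06). ∠JRF = 35.3° gives RF at 68.20° from the x-axis; with |RF| = 21.8, F = (19.60, 32.30). ∠RFK = 147.5° gives FK at 100.7° from the x-axis; with |FK| = 25.9, K = (14.79, 57.75). ∠FKT = 87.4° gives KT at -166.7° from the x-axis; with |KT| = 20.7, T = (-5.352, 52.99). Then |GT| = |T − G| = 53.26.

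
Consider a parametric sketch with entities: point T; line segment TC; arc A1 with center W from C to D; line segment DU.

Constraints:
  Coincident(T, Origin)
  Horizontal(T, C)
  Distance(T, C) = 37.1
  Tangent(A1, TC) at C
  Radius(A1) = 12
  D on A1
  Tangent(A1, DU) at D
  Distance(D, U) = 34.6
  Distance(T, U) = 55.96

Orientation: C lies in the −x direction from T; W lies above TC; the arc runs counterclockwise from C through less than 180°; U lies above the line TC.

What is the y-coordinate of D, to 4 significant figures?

13.38

T is at the origin; T and C share the same y with |TC| = 37.1 and C on the −x side, so C = (-37.10, 0.000). The tangent condition forces WC to be normal to TC, so W = C + (0, 12) = (-37.10, 12.00). Since WD ⟂ DU (tangency), |WU| = √(12.0² + 34.6²) = 36.62 regardless of where D sits on A1. So U lies on both circle(T, 55.96) and circle(W, 36.62); the above-TC intersection is U = (-29.17, 47.75). D is the foot of the tangent from U: D = (-25.18, 13.38).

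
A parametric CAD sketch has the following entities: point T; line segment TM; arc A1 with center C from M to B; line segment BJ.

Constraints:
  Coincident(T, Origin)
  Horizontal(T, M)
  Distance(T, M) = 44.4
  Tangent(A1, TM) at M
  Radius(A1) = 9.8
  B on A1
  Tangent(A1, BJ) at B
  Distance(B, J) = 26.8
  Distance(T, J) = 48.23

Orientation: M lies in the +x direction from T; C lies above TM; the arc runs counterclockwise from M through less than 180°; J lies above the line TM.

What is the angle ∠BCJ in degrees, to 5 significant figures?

69.914°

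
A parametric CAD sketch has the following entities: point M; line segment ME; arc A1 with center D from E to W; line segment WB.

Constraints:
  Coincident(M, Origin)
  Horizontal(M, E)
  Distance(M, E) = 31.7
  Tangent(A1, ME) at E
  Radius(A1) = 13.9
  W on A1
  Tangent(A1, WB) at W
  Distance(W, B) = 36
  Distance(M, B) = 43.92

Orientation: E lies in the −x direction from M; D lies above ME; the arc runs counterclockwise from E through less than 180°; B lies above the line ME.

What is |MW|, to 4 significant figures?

20.79

M is at the origin; ME is horizontal with |ME| = 31.7 and E on the −x side, so E = (-31.70, 0.000). Tangency of A1 to ME means the radius DE is perpendicular to ME, so D = E + (0, 13.9) = (-31.70, 13.90). Since DW ⟂ WB (tangency), |DB| = √(13.9² + 36.0²) = 38.59 regardless of where W sits on A1. So B lies on both circle(M, 43.92) and circle(D, 38.59); the above-ME intersection is B = (-6.808, 43.39). W is the foot of the tangent from B: W = (-18.56, 9.362).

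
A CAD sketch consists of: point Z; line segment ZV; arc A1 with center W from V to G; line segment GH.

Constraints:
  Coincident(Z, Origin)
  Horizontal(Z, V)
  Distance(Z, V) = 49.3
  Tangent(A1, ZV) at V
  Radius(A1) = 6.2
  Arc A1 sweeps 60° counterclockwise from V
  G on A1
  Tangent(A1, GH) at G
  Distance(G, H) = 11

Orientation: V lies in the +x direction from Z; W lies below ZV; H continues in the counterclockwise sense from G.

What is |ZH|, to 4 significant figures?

40.45

On A1, V sits at bearing 90° from W; a 60° counterclockwise sweep puts G at bearing 150°, so G = W + 6.2·(cos 150°, sin 150°) = (43.93, -3.100). Tangency of A1 to GH means the radius WG is perpendicular to GH, so GH runs along (−sin 150°, cos 150°); with |GH| = 11.0, H = (38.43, -12.63). Then |ZH| = |H − Z| = 40.45.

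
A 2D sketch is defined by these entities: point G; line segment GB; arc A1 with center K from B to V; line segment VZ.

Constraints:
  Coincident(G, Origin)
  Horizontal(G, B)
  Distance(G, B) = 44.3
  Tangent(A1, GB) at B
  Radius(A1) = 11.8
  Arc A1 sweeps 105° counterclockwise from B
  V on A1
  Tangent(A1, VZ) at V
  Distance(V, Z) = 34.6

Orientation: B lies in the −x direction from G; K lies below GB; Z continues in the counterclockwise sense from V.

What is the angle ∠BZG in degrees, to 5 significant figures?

41.179°

G is at the origin; G and B share the same y with |GB| = 44.3 and B on the −x side, so B = (-44.300, 0.0000). Since A1 is tangent to GB there, KB ⟂ GB, so K = B + (0, -11.8) = (-44.300, -11.800). On A1, B sits at bearing 90° from K; a 105° counterclockwise sweep puts V at bearing 195°, so V = K + 11.8·(cos 195°, sin 195°) = (-55.698, -14.854). A1 meets VZ tangentially, so KV is at right angles to VZ, so VZ runs along (−sin 195°, cos 195°); with |VZ| = 34.6, Z = (-46.743, -48.275). Then cos ∠BZG = ZB·ZG / (|ZB||ZG|), giving 41.179°.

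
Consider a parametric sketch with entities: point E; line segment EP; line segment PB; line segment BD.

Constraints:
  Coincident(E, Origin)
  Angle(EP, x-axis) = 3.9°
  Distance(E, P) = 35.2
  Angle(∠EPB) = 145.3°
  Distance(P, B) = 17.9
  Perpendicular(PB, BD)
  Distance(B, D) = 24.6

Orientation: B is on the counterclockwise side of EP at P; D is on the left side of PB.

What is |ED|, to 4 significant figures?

47.06

∠EPB = 145.3°, so PB runs at 3.9° + (180° − 145.3°) = 38.60° from the x-axis; with |PB| = 17.9, B = P + 17.9·(cos 38.60°, sin 38.60°) = (49.11, 13.56). The perpendicularity gives BD at right angles to PB; with |BD| = 24.6 on the left of PB, D = B + 24.6·(-0.6239, 0.7815) = (33.76, 32.79). Then |ED| = |D − E| = 47.06.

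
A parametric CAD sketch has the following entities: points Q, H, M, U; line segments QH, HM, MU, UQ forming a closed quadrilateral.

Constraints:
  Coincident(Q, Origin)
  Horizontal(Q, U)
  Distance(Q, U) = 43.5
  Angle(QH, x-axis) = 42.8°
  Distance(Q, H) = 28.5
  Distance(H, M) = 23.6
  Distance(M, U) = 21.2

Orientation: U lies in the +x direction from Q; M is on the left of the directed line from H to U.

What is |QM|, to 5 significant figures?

49.230

Q is at the origin; Q and U share the same y with |QU| = 43.5 and U in +x, so U = (43.5, 0). QH runs at 42.8° with |QH| = 28.5, so H = (20.911, 19.364). M is determined by |HM| = 23.6 and |MU| = 21.2 together: it lies at the intersection of circle(H, 23.6) and circle(U, 21.2). With |HU| = 29.753, the foot of the radical line on HU is 16.683 from H and the perpendicular offset is √(23.6² − 16.683²) = 16.692. Taking the left-of-HU solution: M = (44.441, 21.179).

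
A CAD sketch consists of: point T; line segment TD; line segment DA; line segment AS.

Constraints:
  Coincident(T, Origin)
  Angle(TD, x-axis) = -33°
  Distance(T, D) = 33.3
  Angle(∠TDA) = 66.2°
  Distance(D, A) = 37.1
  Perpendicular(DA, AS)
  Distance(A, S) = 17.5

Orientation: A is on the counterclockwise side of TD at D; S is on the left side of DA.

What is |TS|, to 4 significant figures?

26.98

T is at the origin; TD runs at -33.0° with length 33.3, so D = 33.3·(cos -33.0°, sin -33.0°) = (27.93, -18.14). ∠TDA = 66.2°, so DA runs at -33.0° + (180° − 66.2°) = 80.80° from the x-axis; with |DA| = 37.1, A = D + 37.1·(cos 80.80°, sin 80.80°) = (33.86, 18.49). DA ⟂ AS; with |AS| = 17.5 on the left of DA, S = A + 17.5·(-0.9871, 0.1599) = (16.58, 21.28). Then |TS| = |S − T| = 26.98.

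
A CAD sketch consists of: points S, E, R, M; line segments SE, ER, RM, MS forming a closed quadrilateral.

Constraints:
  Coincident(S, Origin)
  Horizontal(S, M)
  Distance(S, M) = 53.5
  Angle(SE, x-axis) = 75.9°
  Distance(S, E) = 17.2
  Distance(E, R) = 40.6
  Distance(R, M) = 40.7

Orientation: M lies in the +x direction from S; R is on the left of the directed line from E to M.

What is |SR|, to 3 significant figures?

54.3

Checks: |ER| = 40.60 ✓; |RM| = 40.70 ✓.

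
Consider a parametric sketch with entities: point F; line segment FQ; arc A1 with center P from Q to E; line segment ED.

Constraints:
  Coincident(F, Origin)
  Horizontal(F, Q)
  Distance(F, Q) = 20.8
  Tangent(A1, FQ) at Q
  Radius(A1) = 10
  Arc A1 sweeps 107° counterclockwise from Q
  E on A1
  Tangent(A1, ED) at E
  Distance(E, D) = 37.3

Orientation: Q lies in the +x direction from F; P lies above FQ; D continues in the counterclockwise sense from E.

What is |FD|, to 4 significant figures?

52.34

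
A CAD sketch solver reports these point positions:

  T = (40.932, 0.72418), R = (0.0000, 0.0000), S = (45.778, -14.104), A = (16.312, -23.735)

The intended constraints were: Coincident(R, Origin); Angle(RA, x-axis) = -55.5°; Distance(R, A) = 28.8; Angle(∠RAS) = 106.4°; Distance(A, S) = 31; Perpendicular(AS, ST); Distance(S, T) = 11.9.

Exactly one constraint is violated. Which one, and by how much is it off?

Distance(S, T) = 11.9 — off by 3.70.

R = (0.00, 0.00) ✓; RA at -55.50° ✓; |RA| = 28.80 ✓; ∠RAS = 106.4° ✓; |AS| = 31.00 ✓; ∠(AS, ST) = 90.00° ✓; |ST| = 15.60 ✗.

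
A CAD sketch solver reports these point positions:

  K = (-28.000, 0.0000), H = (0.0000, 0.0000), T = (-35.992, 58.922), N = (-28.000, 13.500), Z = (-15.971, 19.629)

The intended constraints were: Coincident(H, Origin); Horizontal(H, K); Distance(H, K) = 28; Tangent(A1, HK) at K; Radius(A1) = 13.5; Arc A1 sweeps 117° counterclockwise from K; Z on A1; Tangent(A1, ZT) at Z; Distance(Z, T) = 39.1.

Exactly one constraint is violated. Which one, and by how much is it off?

Distance(Z, T) = 39.1 — off by 5.00.

H = (0.00, 0.00) ✓; H.y = 0.00, K.y = 0.00 ✓; |HK| = 28.00 ✓; ∠(NK, KH) = 90.00° ✓; |NK| = 13.50 ✓; bearing(N→Z) − bearing(N→K) = 117.0° ✓; |NZ| = 13.50 ✓; ∠(NZ, ZT) = 90.00° ✓; |ZT| = 44.10 ✗.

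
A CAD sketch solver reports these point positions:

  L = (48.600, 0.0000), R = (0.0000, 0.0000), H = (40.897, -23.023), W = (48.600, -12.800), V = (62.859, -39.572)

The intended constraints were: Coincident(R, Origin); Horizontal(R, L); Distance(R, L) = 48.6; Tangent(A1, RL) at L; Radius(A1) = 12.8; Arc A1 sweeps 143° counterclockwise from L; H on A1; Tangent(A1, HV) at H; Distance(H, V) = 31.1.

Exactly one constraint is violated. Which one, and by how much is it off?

Distance(H, V) = 31.1 — off by 3.60.

R = (0.00, 0.00) ✓; R.y = 0.00, L.y = 0.00 ✓; |RL| = 48.60 ✓; ∠(WL, LR) = 90.00° ✓; |WL| = 12.80 ✓; bearing(W→H) − bearing(W→L) = 143.0° ✓; |WH| = 12.80 ✓; ∠(WH, HV) = 90.00° ✓; |HV| = 27.50 ✗.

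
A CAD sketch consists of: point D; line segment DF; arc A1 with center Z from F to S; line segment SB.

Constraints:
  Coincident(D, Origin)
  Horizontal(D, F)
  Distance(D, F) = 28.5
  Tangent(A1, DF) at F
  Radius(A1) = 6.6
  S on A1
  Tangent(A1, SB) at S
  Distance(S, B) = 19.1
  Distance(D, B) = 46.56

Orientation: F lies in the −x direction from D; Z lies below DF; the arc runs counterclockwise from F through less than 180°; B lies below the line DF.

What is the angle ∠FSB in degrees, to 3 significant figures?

144°

D is at the origin; D and F share the same y with |DF| = 28.5 and F on the −x side, so F = (-28.5, 0.00). Since A1 is tangent to DF there, ZF ⟂ DF, so Z = F + (0, -6.6) = (-28.5, -6.60). Since ZS ⟂ SB (tangency), |ZB| = √(6.6² + 19.1²) = 20.2 regardless of where S sits on A1. So B lies on both circle(D, 46.56) and circle(Z, 20.2); the below-DF intersection is B = (-40.6, -22.8). S is the foot of the tangent from B: S = (-34.8, -4.59).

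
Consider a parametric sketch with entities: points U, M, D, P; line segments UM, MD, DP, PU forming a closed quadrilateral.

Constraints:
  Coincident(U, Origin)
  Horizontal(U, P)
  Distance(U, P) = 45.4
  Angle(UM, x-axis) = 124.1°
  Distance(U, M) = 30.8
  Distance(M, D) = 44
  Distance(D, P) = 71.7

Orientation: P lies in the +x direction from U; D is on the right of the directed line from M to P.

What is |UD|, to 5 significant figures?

29.994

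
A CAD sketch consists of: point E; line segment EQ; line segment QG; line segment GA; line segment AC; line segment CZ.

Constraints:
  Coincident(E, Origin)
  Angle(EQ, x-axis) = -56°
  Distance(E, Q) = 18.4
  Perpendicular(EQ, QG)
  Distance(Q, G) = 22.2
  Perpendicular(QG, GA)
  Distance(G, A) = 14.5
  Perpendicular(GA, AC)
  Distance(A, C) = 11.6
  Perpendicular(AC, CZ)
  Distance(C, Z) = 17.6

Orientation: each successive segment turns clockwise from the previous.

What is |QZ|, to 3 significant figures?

11.0

E is at the origin; EQ runs at -56.0° with length 18.4, so Q = (10.3, -15.3). The perpendicularity gives QG at right angles to EQ, so QG runs at -146°; with |QG| = 22.2, G = (-8.12, -27.7). QG ⟂ GA, so GA runs at 124°; with |GA| = 14.5, A = (-16.2, -15.6). The perpendicularity gives AC at right angles to GA, so AC runs at 34.0°; with |AC| = 11.6, C = (-6.61, -9.16). The perpendicularity gives CZ at right angles to AC, so CZ runs at -56.0°; with |CZ| = 17.6, Z = (3.23, -23.8). Then |QZ| = |Z − Q| = 11.0.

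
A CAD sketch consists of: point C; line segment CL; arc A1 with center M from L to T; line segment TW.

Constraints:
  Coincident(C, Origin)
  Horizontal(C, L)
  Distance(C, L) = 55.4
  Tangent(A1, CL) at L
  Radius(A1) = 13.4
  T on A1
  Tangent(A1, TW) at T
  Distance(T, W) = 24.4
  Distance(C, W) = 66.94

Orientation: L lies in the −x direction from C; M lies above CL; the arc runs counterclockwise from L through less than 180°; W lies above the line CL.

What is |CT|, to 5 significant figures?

47.003

Checks: ∠(ML, LC) = 90.00° ✓; |MT| = 13.40 ✓; ∠(MT, TW) = 90.00° ✓; |TW| = 24.40 ✓; |CW| = 66.94 ✓.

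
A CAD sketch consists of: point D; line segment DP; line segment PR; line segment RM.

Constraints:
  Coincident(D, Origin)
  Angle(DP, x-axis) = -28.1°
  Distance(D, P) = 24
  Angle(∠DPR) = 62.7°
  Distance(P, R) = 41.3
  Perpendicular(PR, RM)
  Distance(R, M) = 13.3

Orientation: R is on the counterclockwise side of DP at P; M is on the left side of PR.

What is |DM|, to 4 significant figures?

31.34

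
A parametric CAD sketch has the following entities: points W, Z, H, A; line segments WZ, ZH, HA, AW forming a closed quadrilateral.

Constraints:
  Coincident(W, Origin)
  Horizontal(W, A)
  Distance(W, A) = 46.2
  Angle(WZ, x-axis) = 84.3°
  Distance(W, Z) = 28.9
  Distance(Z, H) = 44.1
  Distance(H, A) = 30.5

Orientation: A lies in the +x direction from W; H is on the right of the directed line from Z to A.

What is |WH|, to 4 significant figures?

22.25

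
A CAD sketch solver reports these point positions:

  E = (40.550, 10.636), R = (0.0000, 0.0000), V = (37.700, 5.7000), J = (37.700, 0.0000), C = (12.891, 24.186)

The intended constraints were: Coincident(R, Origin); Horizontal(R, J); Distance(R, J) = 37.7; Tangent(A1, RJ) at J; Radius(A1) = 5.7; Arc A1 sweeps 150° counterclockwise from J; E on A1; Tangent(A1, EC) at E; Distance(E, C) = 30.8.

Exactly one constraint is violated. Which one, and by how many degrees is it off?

Tangent(A1, EC) at E — off by 3.90°.

R = (0.00, 0.00) ✓; R.y = 0.00, J.y = 0.00 ✓; |RJ| = 37.70 ✓; ∠(VJ, JR) = 90.00° ✓; |VJ| = 5.700 ✓; bearing(V→E) − bearing(V→J) = 150.0° ✓; |VE| = 5.700 ✓; ∠(VE, EC) = 86.10° ✗; |EC| = 30.80 ✓.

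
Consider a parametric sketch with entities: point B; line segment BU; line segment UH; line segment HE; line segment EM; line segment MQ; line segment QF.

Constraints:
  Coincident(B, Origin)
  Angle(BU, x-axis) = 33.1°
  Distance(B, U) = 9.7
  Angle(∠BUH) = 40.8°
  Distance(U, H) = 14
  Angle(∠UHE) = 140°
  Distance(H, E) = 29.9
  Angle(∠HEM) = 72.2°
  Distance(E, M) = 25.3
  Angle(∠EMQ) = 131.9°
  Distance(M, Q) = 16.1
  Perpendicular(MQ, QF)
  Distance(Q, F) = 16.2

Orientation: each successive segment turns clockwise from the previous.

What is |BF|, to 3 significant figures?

7.00

B is at the origin; BU runs at 33.1° with length 9.7, so U = (8.13, 5.30). ∠BUH = 40.8° gives UH at -106° from the x-axis; with |UH| = 14.0, H = (4.24, -8.15). ∠UHE = 140.0° gives HE at -146° from the x-axis; with |HE| = 29.9, E = (-20.6, -24.8). ∠HEM = 72.2° gives EM at 106° from the x-axis; with |EM| = 25.3, M = (-27.6, -0.523). ∠EMQ = 131.9° gives MQ at 58.0° from the x-axis; with |MQ| = 16.1, Q = (-19.1, 13.1). MQ ⟂ QF, so QF runs at -32.0°; with |QF| = 16.2, F = (-5.32, 4.55). Then |BF| = |F − B| = 7.00.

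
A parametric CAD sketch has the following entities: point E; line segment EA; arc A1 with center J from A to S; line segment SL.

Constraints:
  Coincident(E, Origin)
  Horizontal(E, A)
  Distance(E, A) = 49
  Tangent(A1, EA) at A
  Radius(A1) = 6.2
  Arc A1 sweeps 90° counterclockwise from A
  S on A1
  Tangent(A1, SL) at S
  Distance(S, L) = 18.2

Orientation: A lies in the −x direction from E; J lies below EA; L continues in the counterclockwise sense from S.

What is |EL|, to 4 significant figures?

60.35

On A1, A sits at bearing 90° from J; a 90° counterclockwise sweep puts S at bearing 180°, so S = J + 6.2·(cos 180°, sin 180°) = (-55.20, -6.200). The tangent condition forces JS to be normal to SL, so SL runs along (−sin 180°, cos 180°); with |SL| = 18.2, L = (-55.20, -24.40). Then |EL| = |L − E| = 60.35.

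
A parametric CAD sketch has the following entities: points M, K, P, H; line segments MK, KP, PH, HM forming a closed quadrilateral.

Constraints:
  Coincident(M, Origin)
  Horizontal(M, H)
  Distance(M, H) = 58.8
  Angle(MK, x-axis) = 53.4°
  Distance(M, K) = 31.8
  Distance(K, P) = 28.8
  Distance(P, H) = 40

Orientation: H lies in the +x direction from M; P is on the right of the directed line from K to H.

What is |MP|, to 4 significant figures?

19.21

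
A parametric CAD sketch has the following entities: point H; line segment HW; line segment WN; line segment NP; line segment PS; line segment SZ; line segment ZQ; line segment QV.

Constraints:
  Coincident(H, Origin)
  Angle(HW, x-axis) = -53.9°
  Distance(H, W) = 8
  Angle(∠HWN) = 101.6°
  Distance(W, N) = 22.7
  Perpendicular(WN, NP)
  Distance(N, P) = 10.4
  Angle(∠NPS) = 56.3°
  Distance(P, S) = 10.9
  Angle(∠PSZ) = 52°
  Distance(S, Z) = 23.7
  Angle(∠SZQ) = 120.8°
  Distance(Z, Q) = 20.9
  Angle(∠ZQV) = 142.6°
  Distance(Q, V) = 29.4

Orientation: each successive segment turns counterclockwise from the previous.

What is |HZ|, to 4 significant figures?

39.29

H is at the origin; HW runs at -53.9° with length 8.0, so W = (4.714, -6.464). ∠HWN = 101.6° gives WN at 24.50° from the x-axis; with |WN| = 22.7, N = (25.37, 2.950). WN is perpendicular to NP, so NP runs at 114.5°; with |NP| = 10.4, P = (21.06, 12.41). ∠NPS = 56.3° gives PS at -121.8° from the x-axis; with |PS| = 10.9, S = (15.31, 3.149). ∠PSZ = 52.0° gives SZ at 6.200° from the x-axis; with |SZ| = 23.7, Z = (38.87, 5.709). Then |HZ| = |Z − H| = 39.29.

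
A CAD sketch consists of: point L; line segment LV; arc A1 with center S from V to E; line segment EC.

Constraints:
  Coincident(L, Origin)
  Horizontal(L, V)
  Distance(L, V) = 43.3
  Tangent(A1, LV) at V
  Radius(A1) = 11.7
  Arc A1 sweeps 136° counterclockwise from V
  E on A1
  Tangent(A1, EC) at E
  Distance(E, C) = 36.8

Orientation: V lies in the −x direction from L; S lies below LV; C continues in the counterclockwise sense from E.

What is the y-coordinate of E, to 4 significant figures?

-20.12

L is at the origin; LV is horizontal with |LV| = 43.3 and V on the −x side, so V = (-43.30, 0.000). The tangent condition forces SV to be normal to LV, so S = V + (0, -11.7) = (-43.30, -11.70). On A1, V sits at bearing 90° from S; a 136° counterclockwise sweep puts E at bearing 226°, so E = S + 11.7·(cos 226°, sin 226°) = (-51.43, -20.12). So E.y = -20.12.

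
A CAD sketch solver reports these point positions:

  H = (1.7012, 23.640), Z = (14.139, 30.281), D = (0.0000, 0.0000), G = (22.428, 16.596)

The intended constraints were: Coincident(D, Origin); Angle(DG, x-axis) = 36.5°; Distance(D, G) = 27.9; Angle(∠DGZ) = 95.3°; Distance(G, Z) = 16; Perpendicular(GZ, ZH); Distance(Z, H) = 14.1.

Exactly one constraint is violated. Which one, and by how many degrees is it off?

Perpendicular(GZ, ZH) — off by 3.10°.

D = (0.00, 0.00) ✓; DG at 36.50° ✓; |DG| = 27.90 ✓; ∠DGZ = 95.30° ✓; |GZ| = 16.00 ✓; ∠(GZ, ZH) = 86.90° ✗; |ZH| = 14.10 ✓.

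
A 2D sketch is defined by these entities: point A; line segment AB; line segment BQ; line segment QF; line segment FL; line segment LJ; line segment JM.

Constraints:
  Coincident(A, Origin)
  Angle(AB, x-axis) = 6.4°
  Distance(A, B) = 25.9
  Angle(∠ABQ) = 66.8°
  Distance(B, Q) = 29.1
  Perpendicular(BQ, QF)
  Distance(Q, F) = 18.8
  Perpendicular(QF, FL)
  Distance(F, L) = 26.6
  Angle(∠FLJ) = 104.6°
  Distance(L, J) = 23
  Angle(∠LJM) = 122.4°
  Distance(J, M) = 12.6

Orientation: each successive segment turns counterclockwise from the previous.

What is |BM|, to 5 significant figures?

13.734

A is at the origin; AB runs at 6.4° with length 25.9, so B = (25.739, 2.8870). ∠ABQ = 66.8° gives BQ at 119.60° from the x-axis; with |BQ| = 29.1, Q = (11.365, 28.189). BQ ⟂ QF, so QF runs at -150.40°; with |QF| = 18.8, F = (-4.9816, 18.903). QF ⟂ FL, so FL runs at -60.400°; with |FL| = 26.6, L = (8.1572, -4.2253). ∠FLJ = 104.6° gives LJ at 15.000° from the x-axis; with |LJ| = 23.0, J = (30.374, 1.7275). ∠LJM = 122.4° gives JM at 72.600° from the x-axis; with |JM| = 12.6, M = (34.141, 13.751). Then |BM| = |M − B| = 13.734.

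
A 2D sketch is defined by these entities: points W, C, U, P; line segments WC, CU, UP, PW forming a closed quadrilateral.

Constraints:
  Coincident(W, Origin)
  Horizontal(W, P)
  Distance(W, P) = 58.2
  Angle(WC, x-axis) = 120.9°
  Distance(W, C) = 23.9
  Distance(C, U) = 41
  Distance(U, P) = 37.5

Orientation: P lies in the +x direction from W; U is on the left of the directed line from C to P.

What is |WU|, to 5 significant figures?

36.788

Checks: |CU| = 41.00 ✓; |UP| = 37.50 ✓.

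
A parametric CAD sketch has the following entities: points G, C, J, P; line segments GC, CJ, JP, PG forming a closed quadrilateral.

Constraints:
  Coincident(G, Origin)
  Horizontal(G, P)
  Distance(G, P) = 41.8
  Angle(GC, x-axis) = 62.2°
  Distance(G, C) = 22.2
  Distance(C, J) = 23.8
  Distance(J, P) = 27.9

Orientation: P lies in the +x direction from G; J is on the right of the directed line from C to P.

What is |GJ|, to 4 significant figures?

14.68

Checks: |CJ| = 23.80 ✓; |JP| = 27.90 ✓.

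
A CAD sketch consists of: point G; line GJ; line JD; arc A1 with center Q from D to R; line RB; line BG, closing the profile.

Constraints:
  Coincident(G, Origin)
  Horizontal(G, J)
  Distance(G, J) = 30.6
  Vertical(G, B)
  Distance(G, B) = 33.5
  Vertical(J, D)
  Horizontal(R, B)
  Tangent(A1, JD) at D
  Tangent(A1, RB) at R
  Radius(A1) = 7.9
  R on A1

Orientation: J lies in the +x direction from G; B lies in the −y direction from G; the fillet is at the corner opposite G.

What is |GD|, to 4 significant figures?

39.90

The virtual corner opposite G is at (30.60, -33.50). Tangency of A1 to JD means the radius QD is perpendicular to JD and A1 meets RB tangentially, so QR is at right angles to RB, with radius 7.9, so the center Q sits 7.9 in from both sides at Q = (22.70, -25.60). That places the tangent points at D = (30.60, -25.60) on JD and R = (22.70, -33.50) on RB. Then |GD| = |D − G| = 39.90.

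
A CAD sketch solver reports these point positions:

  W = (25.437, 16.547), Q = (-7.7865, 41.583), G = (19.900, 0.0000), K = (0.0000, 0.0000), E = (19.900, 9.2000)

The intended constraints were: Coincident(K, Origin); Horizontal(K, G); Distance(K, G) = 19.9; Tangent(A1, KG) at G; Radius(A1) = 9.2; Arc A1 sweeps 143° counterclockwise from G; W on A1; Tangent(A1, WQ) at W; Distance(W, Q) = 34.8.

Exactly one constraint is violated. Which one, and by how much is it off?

Distance(W, Q) = 34.8 — off by 6.80.

K = (0.00, 0.00) ✓; K.y = 0.00, G.y = 0.00 ✓; |KG| = 19.90 ✓; ∠(EG, GK) = 90.00° ✓; |EG| = 9.200 ✓; bearing(E→W) − bearing(E→G) = 143.0° ✓; |EW| = 9.200 ✓; ∠(EW, WQ) = 90.00° ✓; |WQ| = 41.60 ✗.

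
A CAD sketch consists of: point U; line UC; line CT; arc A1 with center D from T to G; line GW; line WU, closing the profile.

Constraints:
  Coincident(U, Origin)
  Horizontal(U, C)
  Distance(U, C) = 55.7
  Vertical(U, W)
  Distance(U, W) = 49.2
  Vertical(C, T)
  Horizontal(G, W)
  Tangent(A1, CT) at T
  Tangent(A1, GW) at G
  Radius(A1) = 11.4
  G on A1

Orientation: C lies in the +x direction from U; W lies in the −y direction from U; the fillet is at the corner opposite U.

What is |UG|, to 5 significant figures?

66.205

U is at the origin; UC is horizontal with |UC| = 55.7 and C on the +x side, so C = (55.700, 0.0000). U and W share the same x with |UW| = 49.2 and W on the −y side, so W = (0.0000, -49.200). The virtual corner opposite U is at (55.700, -49.200). Since A1 is tangent to CT there, DT ⟂ CT and A1 meets GW tangentially, so DG is at right angles to GW, with radius 11.4, so the center D sits 11.4 in from both sides at D = (44.300, -37.800). That places the tangent points at T = (55.700, -37.800) on CT and G = (44.300, -49.200) on GW. Then |UG| = |G − U| = 66.205.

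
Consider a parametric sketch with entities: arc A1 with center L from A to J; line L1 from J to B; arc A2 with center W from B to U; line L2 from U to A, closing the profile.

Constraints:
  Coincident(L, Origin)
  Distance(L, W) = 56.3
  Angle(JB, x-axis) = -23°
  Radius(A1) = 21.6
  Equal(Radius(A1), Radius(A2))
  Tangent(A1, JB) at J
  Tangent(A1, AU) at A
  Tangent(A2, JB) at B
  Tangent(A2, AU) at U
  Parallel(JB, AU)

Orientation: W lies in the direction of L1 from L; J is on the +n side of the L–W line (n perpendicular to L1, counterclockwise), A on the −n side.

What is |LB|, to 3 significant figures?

60.3

The slot axis is L1's direction at -23.0°, so u = (cos -23.0°, sin -23.0°) = (0.921, -0.391) and n = (−sin -23.0°, cos -23.0°) = (0.391, 0.921). L is at the origin and W lies 56.3 along u from L, so W = 56.3·u = (51.8, -22.0). Tangency of A1 to both parallel lines with radius 21.6 puts J and A at L ± 21.6·n: J = (8.44, 19.9), A = (-8.44, -19.9). Equal radii place B and U the same way about W: B = W + 21.6·n = (60.3, -2.12), U = W − 21.6·n = (43.4, -41.9). Then |LB| = |B − L| = 60.3.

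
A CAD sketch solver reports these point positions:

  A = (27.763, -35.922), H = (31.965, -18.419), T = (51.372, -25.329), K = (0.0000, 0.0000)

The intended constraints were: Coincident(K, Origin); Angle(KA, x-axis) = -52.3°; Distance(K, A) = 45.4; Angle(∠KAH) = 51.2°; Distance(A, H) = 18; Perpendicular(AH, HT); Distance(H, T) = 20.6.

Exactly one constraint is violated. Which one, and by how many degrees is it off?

Perpendicular(AH, HT) — off by 6.10°.

K = (0.00, 0.00) ✓; KA at -52.30° ✓; |KA| = 45.40 ✓; ∠KAH = 51.20° ✓; |AH| = 18.00 ✓; ∠(AH, HT) = 96.10° ✗; |HT| = 20.60 ✓.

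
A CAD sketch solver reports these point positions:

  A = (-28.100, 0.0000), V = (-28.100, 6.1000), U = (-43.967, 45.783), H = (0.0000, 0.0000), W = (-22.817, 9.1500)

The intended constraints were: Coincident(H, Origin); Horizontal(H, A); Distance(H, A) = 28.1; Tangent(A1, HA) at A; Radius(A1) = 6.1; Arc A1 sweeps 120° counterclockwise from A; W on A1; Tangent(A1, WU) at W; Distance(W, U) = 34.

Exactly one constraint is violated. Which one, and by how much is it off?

Distance(W, U) = 34 — off by 8.30.

H = (0.00, 0.00) ✓; H.y = 0.00, A.y = 0.00 ✓; |HA| = 28.10 ✓; ∠(VA, AH) = 90.00° ✓; |VA| = 6.100 ✓; bearing(V→W) − bearing(V→A) = 120.0° ✓; |VW| = 6.100 ✓; ∠(VW, WU) = 90.00° ✓; |WU| = 42.30 ✗.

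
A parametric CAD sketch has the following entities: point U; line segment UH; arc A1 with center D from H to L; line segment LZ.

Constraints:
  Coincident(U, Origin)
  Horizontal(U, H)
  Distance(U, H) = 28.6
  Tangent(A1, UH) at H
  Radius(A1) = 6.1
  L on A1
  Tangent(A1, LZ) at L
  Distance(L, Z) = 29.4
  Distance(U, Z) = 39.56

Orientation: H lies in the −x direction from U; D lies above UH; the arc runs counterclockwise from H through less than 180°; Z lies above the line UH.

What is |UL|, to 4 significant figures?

23.18

Checks: |DL| = 6.100 ✓; ∠(DL, LZ) = 90.00° ✓; |LZ| = 29.40 ✓; |UZ| = 39.56 ✓.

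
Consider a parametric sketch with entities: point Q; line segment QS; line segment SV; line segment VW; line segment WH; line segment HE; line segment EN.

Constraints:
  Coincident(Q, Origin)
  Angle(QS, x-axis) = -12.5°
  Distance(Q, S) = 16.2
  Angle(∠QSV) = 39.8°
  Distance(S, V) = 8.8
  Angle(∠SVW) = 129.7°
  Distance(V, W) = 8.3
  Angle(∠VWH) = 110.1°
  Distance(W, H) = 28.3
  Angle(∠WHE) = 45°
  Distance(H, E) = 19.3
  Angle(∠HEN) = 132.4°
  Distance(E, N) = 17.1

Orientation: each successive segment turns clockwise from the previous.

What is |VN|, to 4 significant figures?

5.095

Q is at the origin; QS runs at -12.5° with length 16.2, so S = (15.82, -3.506). ∠QSV = 39.8° gives SV at -152.7° from the x-axis; with |SV| = 8.8, V = (7.996, -7.542). ∠SVW = 129.7° gives VW at 157.0° from the x-axis; with |VW| = 8.3, W = (0.3560, -4.299). ∠VWH = 110.1° gives WH at 87.10° from the x-axis; with |WH| = 28.3, H = (1.788, 23.96). ∠WHE = 45.0° gives HE at -47.90° from the x-axis; with |HE| = 19.3, E = (14.73, 9.644). ∠HEN = 132.4° gives EN at -95.50° from the x-axis; with |EN| = 17.1, N = (13.09, -7.377). Then |VN| = |N − V| = 5.095.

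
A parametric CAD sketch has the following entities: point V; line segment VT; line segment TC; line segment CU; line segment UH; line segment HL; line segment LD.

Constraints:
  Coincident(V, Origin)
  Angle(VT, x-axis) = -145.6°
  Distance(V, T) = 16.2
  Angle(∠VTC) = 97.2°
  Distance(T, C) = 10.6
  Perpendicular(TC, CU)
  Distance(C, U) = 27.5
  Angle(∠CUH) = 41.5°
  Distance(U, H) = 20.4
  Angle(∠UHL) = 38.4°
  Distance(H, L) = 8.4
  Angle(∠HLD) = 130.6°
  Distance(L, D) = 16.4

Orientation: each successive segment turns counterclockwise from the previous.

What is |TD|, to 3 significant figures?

31.0

∠UHL = 38.4° gives HL at -52.7° from the x-axis; with |HL| = 8.4, L = (1.26, -7.65). ∠HLD = 130.6° gives LD at -3.30° from the x-axis; with |LD| = 16.4, D = (17.6, -8.60). Then |TD| = |D − T| = 31.0.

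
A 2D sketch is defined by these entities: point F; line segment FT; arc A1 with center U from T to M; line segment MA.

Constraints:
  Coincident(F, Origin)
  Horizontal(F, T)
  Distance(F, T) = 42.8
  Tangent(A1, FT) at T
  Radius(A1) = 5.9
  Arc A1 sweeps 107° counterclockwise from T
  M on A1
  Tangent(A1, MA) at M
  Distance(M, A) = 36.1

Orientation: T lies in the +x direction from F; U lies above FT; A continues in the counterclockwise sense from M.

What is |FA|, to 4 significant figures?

56.67

F is at the origin; F and T share the same y with |FT| = 42.8 and T on the +x side, so T = (42.80, 0.000). A1 meets FT tangentially, so UT is at right angles to FT, so U = T + (0, 5.9) = (42.80, 5.900). On A1, T sits at bearing -90° from U; a 107° counterclockwise sweep puts M at bearing 17°, so M = U + 5.9·(cos 17°, sin 17°) = (48.44, 7.625). The tangent condition forces UM to be normal to MA, so MA runs along (−sin 17°, cos 17°); with |MA| = 36.1, A = (37.89, 42.15). Then |FA| = |A − F| = 56.67.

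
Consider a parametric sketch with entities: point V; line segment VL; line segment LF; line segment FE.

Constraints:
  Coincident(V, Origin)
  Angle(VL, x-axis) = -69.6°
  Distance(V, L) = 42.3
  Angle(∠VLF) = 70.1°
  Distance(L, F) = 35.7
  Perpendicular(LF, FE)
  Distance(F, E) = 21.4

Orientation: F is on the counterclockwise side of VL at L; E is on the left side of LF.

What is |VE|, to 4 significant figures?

28.13

V is at the origin; VL runs at -69.6° with length 42.3, so L = 42.3·(cos -69.6°, sin -69.6°) = (14.74, -39.65). ∠VLF = 70.1°, so LF runs at -69.6° + (180° − 70.1°) = 40.30° from the x-axis; with |LF| = 35.7, F = L + 35.7·(cos 40.30°, sin 40.30°) = (41.97, -16.56). The perpendicularity gives FE at right angles to LF; with |FE| = 21.4 on the left of LF, E = F + 21.4·(-0.6468, 0.7627) = (28.13, -0.2355). Then |VE| = |E − V| = 28.13.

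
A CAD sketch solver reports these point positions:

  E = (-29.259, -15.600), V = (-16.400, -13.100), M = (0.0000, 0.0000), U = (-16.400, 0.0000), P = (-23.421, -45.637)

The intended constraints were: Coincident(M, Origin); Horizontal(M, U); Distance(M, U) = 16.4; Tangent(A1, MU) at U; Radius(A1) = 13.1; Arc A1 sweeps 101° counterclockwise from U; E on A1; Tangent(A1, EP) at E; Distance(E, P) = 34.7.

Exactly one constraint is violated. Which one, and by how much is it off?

Distance(E, P) = 34.7 — off by 4.10.

M = (0.00, 0.00) ✓; M.y = 0.00, U.y = 0.00 ✓; |MU| = 16.40 ✓; ∠(VU, UM) = 90.00° ✓; |VU| = 13.10 ✓; bearing(V→E) − bearing(V→U) = 101.0° ✓; |VE| = 13.10 ✓; ∠(VE, EP) = 90.00° ✓; |EP| = 30.60 ✗.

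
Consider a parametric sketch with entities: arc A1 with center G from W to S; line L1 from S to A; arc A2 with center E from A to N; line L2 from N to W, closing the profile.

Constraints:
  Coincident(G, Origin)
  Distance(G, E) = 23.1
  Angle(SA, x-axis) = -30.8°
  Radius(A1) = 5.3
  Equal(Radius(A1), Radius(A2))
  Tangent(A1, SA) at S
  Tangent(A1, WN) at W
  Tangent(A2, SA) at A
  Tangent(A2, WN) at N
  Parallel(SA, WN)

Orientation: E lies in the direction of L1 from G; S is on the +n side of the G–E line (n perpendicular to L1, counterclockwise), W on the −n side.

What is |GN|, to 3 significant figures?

23.7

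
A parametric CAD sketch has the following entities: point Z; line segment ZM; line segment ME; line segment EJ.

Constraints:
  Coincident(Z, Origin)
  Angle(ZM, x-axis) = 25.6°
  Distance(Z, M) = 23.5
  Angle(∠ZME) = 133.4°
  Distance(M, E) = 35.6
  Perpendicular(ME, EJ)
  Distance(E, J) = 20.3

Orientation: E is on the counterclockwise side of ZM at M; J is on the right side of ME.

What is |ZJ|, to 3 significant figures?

63.8

Z is at the origin; ZM runs at 25.6° with length 23.5, so M = 23.5·(cos 25.6°, sin 25.6°) = (21.2, 10.2). ∠ZME = 133.4°, so ME runs at 25.6° + (180° − 133.4°) = 72.2° from the x-axis; with |ME| = 35.6, E = M + 35.6·(cos 72.2°, sin 72.2°) = (32.1, 44.0). The perpendicularity gives EJ at right angles to ME; with |EJ| = 20.3 on the right of ME, J = E + 20.3·(0.952, -0.306) = (51.4, 37.8). Then |ZJ| = |J − Z| = 63.8.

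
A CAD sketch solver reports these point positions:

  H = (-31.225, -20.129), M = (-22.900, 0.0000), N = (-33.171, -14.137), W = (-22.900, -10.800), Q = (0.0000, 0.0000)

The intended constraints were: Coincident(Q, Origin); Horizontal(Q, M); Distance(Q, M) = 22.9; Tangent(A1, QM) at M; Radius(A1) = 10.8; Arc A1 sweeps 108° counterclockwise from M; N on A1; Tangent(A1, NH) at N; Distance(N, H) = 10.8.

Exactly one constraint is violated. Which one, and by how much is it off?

Distance(N, H) = 10.8 — off by 4.50.

Q = (0.00, 0.00) ✓; Q.y = 0.00, M.y = 0.00 ✓; |QM| = 22.90 ✓; ∠(WM, MQ) = 90.00° ✓; |WM| = 10.80 ✓; bearing(W→N) − bearing(W→M) = 108.0° ✓; |WN| = 10.80 ✓; ∠(WN, NH) = 90.01° ✓; |NH| = 6.300 ✗.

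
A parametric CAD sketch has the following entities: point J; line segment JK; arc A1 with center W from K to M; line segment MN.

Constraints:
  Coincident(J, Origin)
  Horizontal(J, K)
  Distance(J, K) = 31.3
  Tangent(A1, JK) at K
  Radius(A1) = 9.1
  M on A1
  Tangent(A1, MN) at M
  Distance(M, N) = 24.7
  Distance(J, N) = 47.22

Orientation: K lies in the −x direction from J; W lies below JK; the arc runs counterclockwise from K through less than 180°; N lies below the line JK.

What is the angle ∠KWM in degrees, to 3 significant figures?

110°

Checks: |WM| = 9.100 ✓; ∠(WM, MN) = 90.00° ✓; |MN| = 24.70 ✓; |JN| = 47.22 ✓.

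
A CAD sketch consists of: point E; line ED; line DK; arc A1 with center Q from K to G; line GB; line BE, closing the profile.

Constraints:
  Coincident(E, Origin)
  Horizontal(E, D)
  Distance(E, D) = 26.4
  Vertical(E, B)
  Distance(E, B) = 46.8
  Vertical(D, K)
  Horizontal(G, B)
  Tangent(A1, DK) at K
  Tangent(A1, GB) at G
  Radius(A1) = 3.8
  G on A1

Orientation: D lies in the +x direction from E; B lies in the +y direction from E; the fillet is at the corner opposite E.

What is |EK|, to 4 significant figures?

50.46

E is at the origin; ED is horizontal with |ED| = 26.4 and D on the +x side, so D = (26.40, 0.000). EB is vertical with |EB| = 46.8 and B on the +y side, so B = (0.000, 46.80). The virtual corner opposite E is at (26.40, 46.80). A1 meets DK tangentially, so QK is at right angles to DK and since A1 is tangent to GB there, QG ⟂ GB, with radius 3.8, so the center Q sits 3.8 in from both sides at Q = (22.60, 43.00). That places the tangent points at K = (26.40, 43.00) on DK and G = (22.60, 46.80) on GB. Then |EK| = |K − E| = 50.46.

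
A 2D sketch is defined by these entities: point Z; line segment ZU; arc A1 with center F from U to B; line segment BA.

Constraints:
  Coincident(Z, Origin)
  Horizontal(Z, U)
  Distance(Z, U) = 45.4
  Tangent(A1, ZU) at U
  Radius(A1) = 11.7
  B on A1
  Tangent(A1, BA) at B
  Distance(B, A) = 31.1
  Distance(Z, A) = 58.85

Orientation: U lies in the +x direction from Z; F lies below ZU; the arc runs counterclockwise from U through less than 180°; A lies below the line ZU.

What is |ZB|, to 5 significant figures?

36.462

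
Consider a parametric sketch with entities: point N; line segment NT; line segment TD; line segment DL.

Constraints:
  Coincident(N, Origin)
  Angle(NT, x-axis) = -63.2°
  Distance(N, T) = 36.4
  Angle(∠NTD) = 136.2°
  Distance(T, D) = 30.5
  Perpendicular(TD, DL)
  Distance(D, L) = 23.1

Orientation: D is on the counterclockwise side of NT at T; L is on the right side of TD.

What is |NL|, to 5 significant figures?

74.534

N is at the origin; NT runs at -63.2° with length 36.4, so T = 36.4·(cos -63.2°, sin -63.2°) = (16.412, -32.490). ∠NTD = 136.2°, so TD runs at -63.2° + (180° − 136.2°) = -19.400° from the x-axis; with |TD| = 30.5, D = T + 30.5·(cos -19.400°, sin -19.400°) = (45.180, -42.621). The perpendicularity gives DL at right angles to TD; with |DL| = 23.1 on the right of TD, L = D + 23.1·(-0.33216, -0.94322) = (37.507, -64.409). Then |NL| = |L − N| = 74.534.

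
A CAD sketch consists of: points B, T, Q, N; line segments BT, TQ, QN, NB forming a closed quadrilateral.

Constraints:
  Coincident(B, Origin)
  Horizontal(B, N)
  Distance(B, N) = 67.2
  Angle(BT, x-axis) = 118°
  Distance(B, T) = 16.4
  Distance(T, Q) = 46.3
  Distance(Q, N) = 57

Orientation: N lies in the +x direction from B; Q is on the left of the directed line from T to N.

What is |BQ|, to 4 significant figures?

51.53

Checks: |TQ| = 46.30 ✓; |QN| = 57.00 ✓.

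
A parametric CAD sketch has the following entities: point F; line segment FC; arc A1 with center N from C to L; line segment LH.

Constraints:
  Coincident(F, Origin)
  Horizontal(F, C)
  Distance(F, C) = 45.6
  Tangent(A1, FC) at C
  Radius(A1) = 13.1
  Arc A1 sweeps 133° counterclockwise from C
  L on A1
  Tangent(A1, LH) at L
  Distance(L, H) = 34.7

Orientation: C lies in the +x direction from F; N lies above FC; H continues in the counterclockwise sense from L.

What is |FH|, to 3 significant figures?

56.9

F is at the origin; F and C share the same y with |FC| = 45.6 and C on the +x side, so C = (45.6, 0.00). Tangency of A1 to FC means the radius NC is perpendicular to FC, so N = C + (0, 13.1) = (45.6, 13.1). On A1, C sits at bearing -90° from N; a 133° counterclockwise sweep puts L at bearing 43°, so L = N + 13.1·(cos 43°, sin 43°) = (55.2, 22.0). Since A1 is tangent to LH there, NL ⟂ LH, so LH runs along (−sin 43°, cos 43°); with |LH| = 34.7, H = (31.5, 47.4). Then |FH| = |H − F| = 56.9.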